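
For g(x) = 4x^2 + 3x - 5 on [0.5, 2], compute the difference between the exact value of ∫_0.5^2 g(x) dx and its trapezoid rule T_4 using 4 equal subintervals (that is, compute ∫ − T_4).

-0.140625

Exact integral: ∫_0.5^2 g(x) dx = 8.625.
T_4 = 8.765625.
Error = 8.625 − 8.765625 = -0.140625.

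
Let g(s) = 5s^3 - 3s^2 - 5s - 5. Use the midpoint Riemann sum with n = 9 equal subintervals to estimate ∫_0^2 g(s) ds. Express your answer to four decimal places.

-8.0988

Δs = (2 − 0)/9 = 2/9.
Midpoints: 1/9, 1/3, 5/9, 7/9, 1, 11/9, 13/9, 5/3, 17/9.
g(1/9) = -4072/729, g(1/3) = -184/27, g(5/9) = -5720/729, g(7/9) = -6088/729, g(1) = -8, g(11/9) = -4712/729, g(13/9) = -2488/729, g(5/3) = 40/27, g(17/9) = 6232/729.
Sum = Δs · [g(1/9) + g(1/3) + g(5/9) + ...].
Sum ≈ -8.0988.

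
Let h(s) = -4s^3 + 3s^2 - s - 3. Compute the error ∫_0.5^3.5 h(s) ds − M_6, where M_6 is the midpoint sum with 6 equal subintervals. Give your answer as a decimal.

Exact integral: ∫_0.5^3.5 h(s) ds = -122.25.
M_6 = -120.9375.
Error = -122.25 − (-120.9375) = -1.3125.

-1.3125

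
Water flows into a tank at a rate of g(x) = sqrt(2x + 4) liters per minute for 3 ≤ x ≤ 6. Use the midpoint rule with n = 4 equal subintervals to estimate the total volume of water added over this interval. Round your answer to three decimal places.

10.794

Δx = (6 − 3)/4 = 0.75.
Midpoints: 3.375, 4.125, 4.875, 5.625.
g(3.375) ≈ 3.279, g(4.125) ≈ 3.500, g(4.875) ≈ 3.708, g(5.625) ≈ 3.905.
Sum = Δx · [g(3.375) + g(4.125) + g(4.875) + g(5.625)].
Sum ≈ 10.794.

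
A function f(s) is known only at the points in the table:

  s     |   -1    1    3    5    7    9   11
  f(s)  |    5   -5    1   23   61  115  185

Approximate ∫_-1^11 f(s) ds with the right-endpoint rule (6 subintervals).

760

Δs = 2.
Sum = 2·[(-5) + 1 + 23 + 61 + 115 + 185] = 760.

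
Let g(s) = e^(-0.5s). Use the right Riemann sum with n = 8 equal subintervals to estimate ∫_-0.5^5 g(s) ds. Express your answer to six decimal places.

2.014338

Δs = (5 − (-0.5))/8 = 0.6875.
Right endpoints: 0.1875, 0.875, 1.5625, 2.25, 2.9375, 3.625, 4.3125, 5.
g(0.1875) ≈ 0.910510, g(0.875) ≈ 0.645649, g(1.5625) ≈ 0.457833, g(2.25) ≈ 0.324652, g(2.9375) ≈ 0.230213, g(3.625) ≈ 0.163246, g(4.3125) ≈ 0.115758, g(5) ≈ 0.082085.
Sum = Δs · [g(0.1875) + g(0.875) + g(1.5625) + ...].
Sum ≈ 2.014338.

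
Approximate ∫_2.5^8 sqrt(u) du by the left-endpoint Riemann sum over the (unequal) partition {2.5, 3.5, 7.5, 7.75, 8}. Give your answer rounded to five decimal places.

10.44508

Subinterval widths: 1, 4, 0.25, 0.25.
Left endpoints: 2.5, 3.5, 7.5, 7.75.
f(2.5) ≈ 1.58114, f(3.5) ≈ 1.87083, f(7.5) ≈ 2.73861, f(7.75) ≈ 2.78388.
Sum = Σ Δu_i · f(u_i).
Sum ≈ 10.44508.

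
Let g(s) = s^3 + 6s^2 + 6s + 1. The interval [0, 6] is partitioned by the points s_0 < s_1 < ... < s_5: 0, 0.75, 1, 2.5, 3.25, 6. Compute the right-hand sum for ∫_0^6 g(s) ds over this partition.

Subinterval widths: 0.75, 0.25, 1.5, 0.75, 2.75.
Right endpoints: 0.75, 1, 2.5, 3.25, 6.
g(0.75) = 9.296875, g(1) = 14, g(2.5) = 69.125, g(3.25) = 118.203125, g(6) = 469.
Sum = Σ Δs_i · g(s_i).
Sum = 1492.5625.

1492.5625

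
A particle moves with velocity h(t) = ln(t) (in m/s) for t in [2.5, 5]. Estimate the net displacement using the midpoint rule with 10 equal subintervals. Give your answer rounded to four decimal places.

3.2570

Δt = (5 − 2.5)/10 = 0.25.
Midpoints: 2.625, 2.875, 3.125, 3.375, 3.625, 3.875, 4.125, 4.375, 4.625, 4.875.
h(2.625) ≈ 0.9651, h(2.875) ≈ 1.0561, h(3.125) ≈ 1.1394, h(3.375) ≈ 1.2164, h(3.625) ≈ 1.2879, h(3.875) ≈ 1.3545, h(4.125) ≈ 1.4171, h(4.375) ≈ 1.4759, h(4.625) ≈ 1.5315, h(4.875) ≈ 1.5841.
Sum = Δt · [h(2.625) + h(2.875) + h(3.125) + ...].
Sum ≈ 3.2570.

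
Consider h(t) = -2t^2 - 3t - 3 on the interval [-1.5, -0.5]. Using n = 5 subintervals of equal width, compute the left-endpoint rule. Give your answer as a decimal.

Δt = (-0.5 − (-1.5))/5 = 0.2.
Left endpoints: -1.5, -1.3, -1.1, -0.9, -0.7.
h(-1.5) = -3, h(-1.3) = -2.48, h(-1.1) = -2.12, h(-0.9) = -1.92, h(-0.7) = -1.88.
Sum = Δt · [h(-1.5) + h(-1.3) + h(-1.1) + h(-0.9) + h(-0.7)].
Sum = -2.28.

-2.28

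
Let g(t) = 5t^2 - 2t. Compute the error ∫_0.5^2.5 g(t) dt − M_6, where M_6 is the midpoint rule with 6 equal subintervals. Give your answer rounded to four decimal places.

0.0926

Exact integral: ∫_0.5^2.5 g(t) dt ≈ 19.833333.
M_6 ≈ 19.740741.
Error ≈ 19.833333 − 19.740741 ≈ 0.0926.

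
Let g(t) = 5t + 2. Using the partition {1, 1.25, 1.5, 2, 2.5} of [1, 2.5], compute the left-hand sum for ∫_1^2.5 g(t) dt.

Subinterval widths: 0.25, 0.25, 0.5, 0.5.
Left endpoints: 1, 1.25, 1.5, 2.
g(1) = 7, g(1.25) = 8.25, g(1.5) = 9.5, g(2) = 12.
Sum = Σ Δt_i · g(t_i).
Sum = 14.5625.

14.5625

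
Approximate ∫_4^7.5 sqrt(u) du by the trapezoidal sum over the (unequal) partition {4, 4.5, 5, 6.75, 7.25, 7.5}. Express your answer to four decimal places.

Subinterval widths: 0.5, 0.5, 1.75, 0.5, 0.25.
f(4) ≈ 2.0000, f(4.5) ≈ 2.1213, f(5) ≈ 2.2361, f(6.75) ≈ 2.5981, f(7.25) ≈ 2.6926, f(7.5) ≈ 2.7386.
On each subinterval the trapezoid contributes (Δu_i/2)·[f(u_{i-1}) + f(u_i)].
Sum ≈ 8.3511.

8.3511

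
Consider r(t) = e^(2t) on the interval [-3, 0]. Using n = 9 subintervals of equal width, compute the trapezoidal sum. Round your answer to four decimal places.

Δt = (0 − (-3))/9 = 1/3.
r(-3) ≈ 0.0025, r(-8/3) ≈ 0.0048, r(-7/3) ≈ 0.0094, r(-2) ≈ 0.0183, r(-5/3) ≈ 0.0357, r(-4/3) ≈ 0.0695, r(-1) ≈ 0.1353, r(-2/3) ≈ 0.2636, r(-1/3) ≈ 0.5134, r(0) ≈ 1.0000.
T_9 = (Δt/2)·[r(t_0) + 2r(t_1) + ... + 2r(t_{8}) + r(t_9)].
Sum ≈ 0.5171.

0.5171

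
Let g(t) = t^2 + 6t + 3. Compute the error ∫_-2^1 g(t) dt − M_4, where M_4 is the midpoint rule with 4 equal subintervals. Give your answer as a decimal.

0.140625

Exact integral: ∫_-2^1 g(t) dt = 3.
M_4 = 2.859375.
Error = 3 − 2.859375 = 0.140625.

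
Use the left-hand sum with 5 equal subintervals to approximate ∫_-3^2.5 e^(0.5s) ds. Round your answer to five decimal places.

Δs = (2.5 − (-3))/5 = 1.1.
Left endpoints: -3, -1.9, -0.8, 0.3, 1.4.
f(-3) ≈ 0.22313, f(-1.9) ≈ 0.38674, f(-0.8) ≈ 0.67032, f(0.3) ≈ 1.16183, f(1.4) ≈ 2.01375.
Sum = Δs · [f(-3) + f(-1.9) + f(-0.8) + f(0.3) + f(1.4)].
Sum ≈ 4.90136.

4.90136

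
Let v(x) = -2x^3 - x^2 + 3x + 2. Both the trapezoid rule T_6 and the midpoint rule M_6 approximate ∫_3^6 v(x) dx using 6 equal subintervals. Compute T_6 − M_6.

T_6 = -627.5.
M_6 = -622.25.
T_6 − M_6 = -5.25.

-5.25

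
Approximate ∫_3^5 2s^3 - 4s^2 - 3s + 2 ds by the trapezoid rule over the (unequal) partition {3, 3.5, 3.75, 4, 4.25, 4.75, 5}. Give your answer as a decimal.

122.3515625

Subinterval widths: 0.5, 0.25, 0.25, 0.25, 0.5, 0.25.
f(3) = 11, f(3.5) = 28.25, f(3.75) = 39.96875, f(4) = 54, f(4.25) = 70.53125, f(4.75) = 111.84375, f(5) = 137.
On each subinterval the trapezoid contributes (Δs_i/2)·[f(s_{i-1}) + f(s_i)].
Sum = 122.3515625.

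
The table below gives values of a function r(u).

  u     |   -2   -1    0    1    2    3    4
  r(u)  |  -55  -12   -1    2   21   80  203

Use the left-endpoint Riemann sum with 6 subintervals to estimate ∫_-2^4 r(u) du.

35

Δu = 1.
Sum = 1·[(-55) + (-12) + (-1) + 2 + 21 + 80] = 35.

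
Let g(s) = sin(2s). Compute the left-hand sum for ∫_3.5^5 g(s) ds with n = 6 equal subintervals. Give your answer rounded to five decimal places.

Δs = (5 − 3.5)/6 = 0.25.
Left endpoints: 3.5, 3.75, 4, 4.25, 4.5, 4.75.
g(3.5) ≈ 0.65699, g(3.75) ≈ 0.93800, g(4) ≈ 0.98936, g(4.25) ≈ 0.79849, g(4.5) ≈ 0.41212, g(4.75) ≈ -0.07515.
Sum = Δs · [g(3.5) + g(3.75) + g(4) + ...].
Sum ≈ 0.92995.

0.92995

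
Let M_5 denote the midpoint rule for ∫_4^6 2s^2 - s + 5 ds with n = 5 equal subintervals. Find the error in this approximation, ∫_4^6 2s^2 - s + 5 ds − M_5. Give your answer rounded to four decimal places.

Exact integral: ∫_4^6 f(s) ds ≈ 101.333333.
M_5 = 101.28.
Error ≈ 101.333333 − 101.28 ≈ 0.0533.

0.0533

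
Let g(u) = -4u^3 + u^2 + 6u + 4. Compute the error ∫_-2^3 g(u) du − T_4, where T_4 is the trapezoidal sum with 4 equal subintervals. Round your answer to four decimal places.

6.5104

Exact integral: ∫_-2^3 g(u) du ≈ -18.333333.
T_4 = -24.84375.
Error ≈ -18.333333 − (-24.84375) ≈ 6.5104.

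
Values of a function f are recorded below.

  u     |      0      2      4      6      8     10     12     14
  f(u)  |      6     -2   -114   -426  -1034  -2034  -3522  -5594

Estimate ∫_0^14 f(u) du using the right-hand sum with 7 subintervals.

Δu = 2.
Sum = 2·[(-2) + (-114) + (-426) + (-1034) + (-2034) + (-3522) + (-5594)] = -25452.

-25452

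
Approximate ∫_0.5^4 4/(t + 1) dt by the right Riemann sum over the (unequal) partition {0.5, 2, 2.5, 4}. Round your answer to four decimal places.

3.7714

Subinterval widths: 1.5, 0.5, 1.5.
Right endpoints: 2, 2.5, 4.
f(2) = 4/3, f(2.5) = 8/7, f(4) = 0.8.
Sum = Σ Δt_i · f(t_i).
Sum ≈ 3.7714.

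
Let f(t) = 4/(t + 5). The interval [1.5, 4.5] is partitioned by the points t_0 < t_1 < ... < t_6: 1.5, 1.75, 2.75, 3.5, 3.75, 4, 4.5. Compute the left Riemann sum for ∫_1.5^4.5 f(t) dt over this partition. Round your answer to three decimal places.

Subinterval widths: 0.25, 1, 0.75, 0.25, 0.25, 0.5.
Left endpoints: 1.5, 1.75, 2.75, 3.5, 3.75, 4.
f(1.5) = 8/13, f(1.75) = 16/27, f(2.75) = 16/31, f(3.5) = 8/17, f(3.75) = 16/35, f(4) = 4/9.
Sum = Σ Δt_i · f(t_i).
Sum ≈ 1.588.

1.588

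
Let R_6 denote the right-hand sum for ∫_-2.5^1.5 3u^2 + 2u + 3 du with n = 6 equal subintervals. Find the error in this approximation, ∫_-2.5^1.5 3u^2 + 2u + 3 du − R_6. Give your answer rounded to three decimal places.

Exact integral: ∫_-2.5^1.5 f(u) du = 27.
R_6 ≈ 26.55556.
Error ≈ 27 − 26.55556 ≈ 0.444.

0.444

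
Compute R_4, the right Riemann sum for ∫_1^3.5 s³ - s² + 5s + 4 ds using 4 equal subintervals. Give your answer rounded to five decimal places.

75.84473

Δs = (3.5 − 1)/4 = 0.625.
Right endpoints: 1.625, 2.25, 2.875, 3.5.
f(1.625) = 7053/512, f(2.25) = 21.578125, f(2.875) = 17343/512, f(3.5) = 52.125.
Sum = Δs · [f(1.625) + f(2.25) + f(2.875) + f(3.5)].
Sum ≈ 75.84473.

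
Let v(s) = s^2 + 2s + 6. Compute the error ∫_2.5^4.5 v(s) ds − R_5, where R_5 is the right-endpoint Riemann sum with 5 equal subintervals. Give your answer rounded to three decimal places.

-3.653

Exact integral: ∫_2.5^4.5 v(s) ds ≈ 51.16667.
R_5 = 54.82.
Error ≈ 51.16667 − 54.82 ≈ -3.653.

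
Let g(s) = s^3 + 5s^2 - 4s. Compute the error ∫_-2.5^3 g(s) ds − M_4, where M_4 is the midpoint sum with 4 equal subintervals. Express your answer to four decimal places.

4.9826

Exact integral: ∫_-2.5^3 g(s) ds ≈ 76.026042.
M_4 ≈ 71.043457.
Error ≈ 76.026042 − 71.043457 ≈ 4.9826.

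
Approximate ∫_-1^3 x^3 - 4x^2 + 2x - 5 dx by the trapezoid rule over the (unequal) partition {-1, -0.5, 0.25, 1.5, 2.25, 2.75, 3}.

-30.01953125

Subinterval widths: 0.5, 0.75, 1.25, 0.75, 0.5, 0.25.
f(-1) = -12, f(-0.5) = -7.125, f(0.25) = -4.734375, f(1.5) = -7.625, f(2.25) = -9.359375, f(2.75) = -8.953125, f(3) = -8.
On each subinterval the trapezoid contributes (Δx_i/2)·[f(x_{i-1}) + f(x_i)].
Sum = -30.01953125.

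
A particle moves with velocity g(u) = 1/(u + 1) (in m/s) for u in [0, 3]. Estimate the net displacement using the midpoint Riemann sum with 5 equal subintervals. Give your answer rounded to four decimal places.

Δu = (3 − 0)/5 = 0.6.
Midpoints: 0.3, 0.9, 1.5, 2.1, 2.7.
g(0.3) = 10/13, g(0.9) = 10/19, g(1.5) = 0.4, g(2.1) = 10/31, g(2.7) = 10/37.
Sum = Δu · [g(0.3) + g(0.9) + g(1.5) + g(2.1) + g(2.7)].
Sum ≈ 1.3730.

1.3730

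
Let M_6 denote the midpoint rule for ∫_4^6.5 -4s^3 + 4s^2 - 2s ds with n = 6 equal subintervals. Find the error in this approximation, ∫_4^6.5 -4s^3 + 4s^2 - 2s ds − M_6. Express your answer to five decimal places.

-2.13397

Exact integral: ∫_4^6.5 f(s) ds ≈ -1274.4791667.
M_6 ≈ -1272.3451968.
Error ≈ -1274.4791667 − (-1272.3451968) ≈ -2.13397.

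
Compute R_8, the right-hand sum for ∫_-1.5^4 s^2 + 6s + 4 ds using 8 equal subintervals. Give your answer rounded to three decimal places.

102.212

Δs = (4 − (-1.5))/8 = 0.6875.
Right endpoints: -0.8125, -0.125, 0.5625, 1.25, 1.9375, 2.625, 3.3125, 4.
f(-0.8125) = -0.21484375, f(-0.125) = 3.265625, f(0.5625) = 7.69140625, f(1.25) = 13.0625, f(1.9375) = 19.37890625, f(2.625) = 26.640625, f(3.3125) = 34.84765625, f(4) = 44.
Sum = Δs · [f(-0.8125) + f(-0.125) + f(0.5625) + ...].
Sum ≈ 102.212.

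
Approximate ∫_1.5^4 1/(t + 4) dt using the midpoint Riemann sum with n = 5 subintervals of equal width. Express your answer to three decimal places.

0.375

Δt = (4 − 1.5)/5 = 0.5.
Midpoints: 1.75, 2.25, 2.75, 3.25, 3.75.
f(1.75) = 4/23, f(2.25) = 0.16, f(2.75) = 4/27, f(3.25) = 4/29, f(3.75) = 4/31.
Sum = Δt · [f(1.75) + f(2.25) + f(2.75) + f(3.25) + f(3.75)].
Sum ≈ 0.375.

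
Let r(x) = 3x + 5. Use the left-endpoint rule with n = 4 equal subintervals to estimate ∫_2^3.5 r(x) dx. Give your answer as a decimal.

Δx = (3.5 − 2)/4 = 0.375.
Left endpoints: 2, 2.375, 2.75, 3.125.
r(2) = 11, r(2.375) = 12.125, r(2.75) = 13.25, r(3.125) = 14.375.
Sum = Δx · [r(2) + r(2.375) + r(2.75) + r(3.125)].
Sum = 19.03125.

19.03125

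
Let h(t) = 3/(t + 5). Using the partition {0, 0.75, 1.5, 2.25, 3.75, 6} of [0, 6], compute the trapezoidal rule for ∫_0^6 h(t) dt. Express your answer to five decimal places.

Subinterval widths: 0.75, 0.75, 0.75, 1.5, 2.25.
h(0) = 0.6, h(0.75) = 12/23, h(1.5) = 6/13, h(2.25) = 12/29, h(3.75) = 12/35, h(6) = 3/11.
On each subinterval the trapezoid contributes (Δt_i/2)·[h(t_{i-1}) + h(t_i)].
Sum ≈ 2.37765.

2.37765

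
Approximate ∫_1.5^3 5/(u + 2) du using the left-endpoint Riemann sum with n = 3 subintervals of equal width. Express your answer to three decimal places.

Δu = (3 − 1.5)/3 = 0.5.
Left endpoints: 1.5, 2, 2.5.
f(1.5) = 10/7, f(2) = 1.25, f(2.5) = 10/9.
Sum = Δu · [f(1.5) + f(2) + f(2.5)].
Sum ≈ 1.895.

1.895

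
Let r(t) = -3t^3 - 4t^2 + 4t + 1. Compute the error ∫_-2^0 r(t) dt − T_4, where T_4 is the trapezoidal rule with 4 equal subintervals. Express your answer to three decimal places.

Exact integral: ∫_-2^0 r(t) dt ≈ -4.66667.
T_4 = -4.25.
Error ≈ -4.66667 − (-4.25) ≈ -0.417.

-0.417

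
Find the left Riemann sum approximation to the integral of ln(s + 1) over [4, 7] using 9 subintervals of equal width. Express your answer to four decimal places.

5.5093

Δs = (7 − 4)/9 = 1/3.
Left endpoints: 4, 13/3, 14/3, 5, 16/3, 17/3, 6, 19/3, 20/3.
f(4) ≈ 1.6094, f(13/3) ≈ 1.6740, f(14/3) ≈ 1.7346, f(5) ≈ 1.7918, f(16/3) ≈ 1.8458, f(17/3) ≈ 1.8971, f(6) ≈ 1.9459, f(19/3) ≈ 1.9924, f(20/3) ≈ 2.0369.
Sum = Δs · [f(4) + f(13/3) + f(14/3) + ...].
Sum ≈ 5.5093.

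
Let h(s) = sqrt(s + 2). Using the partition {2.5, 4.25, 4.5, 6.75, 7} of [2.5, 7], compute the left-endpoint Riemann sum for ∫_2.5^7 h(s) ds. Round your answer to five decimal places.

Subinterval widths: 1.75, 0.25, 2.25, 0.25.
Left endpoints: 2.5, 4.25, 4.5, 6.75.
h(2.5) ≈ 2.12132, h(4.25) ≈ 2.50000, h(4.5) ≈ 2.54951, h(6.75) ≈ 2.95804.
Sum = Σ Δs_i · h(s_i).
Sum ≈ 10.81322.

10.81322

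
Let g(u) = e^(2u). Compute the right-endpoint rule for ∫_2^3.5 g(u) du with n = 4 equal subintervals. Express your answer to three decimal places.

Δu = (3.5 − 2)/4 = 0.375.
Right endpoints: 2.375, 2.75, 3.125, 3.5.
g(2.375) ≈ 115.584, g(2.75) ≈ 244.692, g(3.125) ≈ 518.013, g(3.5) ≈ 1096.633.
Sum = Δu · [g(2.375) + g(2.75) + g(3.125) + g(3.5)].
Sum ≈ 740.596.

740.596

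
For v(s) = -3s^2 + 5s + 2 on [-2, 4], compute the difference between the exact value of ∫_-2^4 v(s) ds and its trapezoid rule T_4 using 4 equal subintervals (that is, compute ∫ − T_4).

Exact integral: ∫_-2^4 v(s) ds = -30.
T_4 = -36.75.
Error = -30 − (-36.75) = 6.75.

6.75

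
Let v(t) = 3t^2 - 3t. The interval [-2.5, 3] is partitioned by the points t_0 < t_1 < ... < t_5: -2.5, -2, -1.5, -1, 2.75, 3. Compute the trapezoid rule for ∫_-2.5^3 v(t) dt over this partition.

65.0625

Subinterval widths: 0.5, 0.5, 0.5, 3.75, 0.25.
v(-2.5) = 26.25, v(-2) = 18, v(-1.5) = 11.25, v(-1) = 6, v(2.75) = 14.4375, v(3) = 18.
On each subinterval the trapezoid contributes (Δt_i/2)·[v(t_{i-1}) + v(t_i)].
Sum = 65.0625.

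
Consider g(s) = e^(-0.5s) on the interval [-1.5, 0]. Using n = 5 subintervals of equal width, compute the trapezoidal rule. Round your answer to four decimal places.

2.2382

Δs = (0 − (-1.5))/5 = 0.3.
g(-1.5) ≈ 2.1170, g(-1.2) ≈ 1.8221, g(-0.9) ≈ 1.5683, g(-0.6) ≈ 1.3499, g(-0.3) ≈ 1.1618, g(0) ≈ 1.0000.
T_5 = (Δs/2)·[g(s_0) + 2g(s_1) + ... + 2g(s_{4}) + g(s_5)].
Sum ≈ 2.2382.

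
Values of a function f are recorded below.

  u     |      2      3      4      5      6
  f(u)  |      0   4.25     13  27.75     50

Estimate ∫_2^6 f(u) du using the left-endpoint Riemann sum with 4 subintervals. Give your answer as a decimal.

45

Δu = 1.
Sum = 1·[0 + 4.25 + 13 + 27.75] = 45.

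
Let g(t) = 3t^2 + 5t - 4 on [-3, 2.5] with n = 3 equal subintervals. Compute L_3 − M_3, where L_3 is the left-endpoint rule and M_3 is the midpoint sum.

-3.78125

L_3 ≈ 5.34722222.
M_3 ≈ 9.12847222.
L_3 − M_3 = -3.78125.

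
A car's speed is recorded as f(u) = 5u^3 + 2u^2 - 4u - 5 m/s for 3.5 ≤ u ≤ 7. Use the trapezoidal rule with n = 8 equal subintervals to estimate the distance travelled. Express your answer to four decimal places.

Δu = (7 − 3.5)/8 = 0.4375.
f(3.5) = 219.875, f(3.9375) = 1292251/4096, f(4.375) = 222455/512, f(4.8125) = 2373065/4096, f(5.25) = 752.640625, f(5.6875) = 3919183/4096, f(6.125) = 611557/512, f(6.5625) = 6012925/4096, f(7) = 1780.
T_8 = (Δu/2)·[f(u_0) + 2f(u_1) + ... + 2f(u_{7}) + f(u_8)].
Sum ≈ 2931.7712.

2931.7712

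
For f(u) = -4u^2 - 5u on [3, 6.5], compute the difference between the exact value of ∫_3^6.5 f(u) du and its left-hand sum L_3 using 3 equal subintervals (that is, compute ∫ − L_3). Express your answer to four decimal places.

Exact integral: ∫_3^6.5 f(u) du ≈ -413.291667.
L_3 ≈ -328.675926.
Error ≈ -413.291667 − (-328.675926) ≈ -84.6157.

-84.6157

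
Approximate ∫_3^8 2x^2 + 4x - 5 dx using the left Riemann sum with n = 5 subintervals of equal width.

Δx = (8 − 3)/5 = 1.
Left endpoints: 3, 4, 5, 6, 7.
f(3) = 25, f(4) = 43, f(5) = 65, f(6) = 91, f(7) = 121.
Sum = Δx · [f(3) + f(4) + f(5) + f(6) + f(7)].
Sum = 345.

345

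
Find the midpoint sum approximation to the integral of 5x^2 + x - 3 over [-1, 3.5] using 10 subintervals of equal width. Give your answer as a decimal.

64.8703125

Δx = (3.5 − (-1))/10 = 0.45.
Midpoints: -0.775, -0.325, 0.125, 0.575, 1.025, 1.475, 1.925, 2.375, 2.825, 3.275.
f(-0.775) = -0.771875, f(-0.325) = -2.796875, f(0.125) = -2.796875, f(0.575) = -0.771875, f(1.025) = 3.278125, f(1.475) = 9.353125, f(1.925) = 17.453125, f(2.375) = 27.578125, f(2.825) = 39.728125, f(3.275) = 53.903125.
Sum = Δx · [f(-0.775) + f(-0.325) + f(0.125) + ...].
Sum = 64.8703125.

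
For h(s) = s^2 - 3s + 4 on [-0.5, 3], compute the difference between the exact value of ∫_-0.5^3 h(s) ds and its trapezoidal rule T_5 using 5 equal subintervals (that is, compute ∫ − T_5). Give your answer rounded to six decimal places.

-0.285833

Exact integral: ∫_-0.5^3 h(s) ds ≈ 9.91666667.
T_5 = 10.2025.
Error ≈ 9.91666667 − 10.2025 ≈ -0.285833.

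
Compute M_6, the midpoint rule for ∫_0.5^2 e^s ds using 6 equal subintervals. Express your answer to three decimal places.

Δs = (2 − 0.5)/6 = 0.25.
Midpoints: 0.625, 0.875, 1.125, 1.375, 1.625, 1.875.
f(0.625) ≈ 1.868, f(0.875) ≈ 2.399, f(1.125) ≈ 3.080, f(1.375) ≈ 3.955, f(1.625) ≈ 5.078, f(1.875) ≈ 6.521.
Sum = Δs · [f(0.625) + f(0.875) + f(1.125) + ...].
Sum ≈ 5.725.

5.725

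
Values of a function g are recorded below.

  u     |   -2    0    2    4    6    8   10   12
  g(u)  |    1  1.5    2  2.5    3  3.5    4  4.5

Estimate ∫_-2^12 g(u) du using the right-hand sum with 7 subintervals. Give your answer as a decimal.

42

Δu = 2.
Sum = 2·[1.5 + 2 + 2.5 + 3 + 3.5 + 4 + 4.5] = 42.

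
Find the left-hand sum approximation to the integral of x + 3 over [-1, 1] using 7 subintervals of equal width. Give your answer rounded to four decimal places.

5.7143

Δx = (1 − (-1))/7 = 2/7.
Left endpoints: -1, -5/7, -3/7, -1/7, 1/7, 3/7, 5/7.
f(-1) = 2, f(-5/7) = 16/7, f(-3/7) = 18/7, f(-1/7) = 20/7, f(1/7) = 22/7, f(3/7) = 24/7, f(5/7) = 26/7.
Sum = Δx · [f(-1) + f(-5/7) + f(-3/7) + ...].
Sum ≈ 5.7143.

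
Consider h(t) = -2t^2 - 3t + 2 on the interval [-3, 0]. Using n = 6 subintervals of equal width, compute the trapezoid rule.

1.25

Δt = (0 − (-3))/6 = 0.5.
h(-3) = -7, h(-2.5) = -3, h(-2) = 0, h(-1.5) = 2, h(-1) = 3, h(-0.5) = 3, h(0) = 2.
T_6 = (Δt/2)·[h(t_0) + 2h(t_1) + ... + 2h(t_{5}) + h(t_6)].
Sum = 1.25.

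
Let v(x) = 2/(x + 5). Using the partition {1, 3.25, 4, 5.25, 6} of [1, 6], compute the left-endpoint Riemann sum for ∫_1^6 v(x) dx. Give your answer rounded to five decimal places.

1.35594

Subinterval widths: 2.25, 0.75, 1.25, 0.75.
Left endpoints: 1, 3.25, 4, 5.25.
v(1) = 1/3, v(3.25) = 8/33, v(4) = 2/9, v(5.25) = 8/41.
Sum = Σ Δx_i · v(x_i).
Sum ≈ 1.35594.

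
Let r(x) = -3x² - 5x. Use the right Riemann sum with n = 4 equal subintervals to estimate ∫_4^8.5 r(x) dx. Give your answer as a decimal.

-801.17578125

Δx = (8.5 − 4)/4 = 1.125.
Right endpoints: 5.125, 6.25, 7.375, 8.5.
r(5.125) = -104.421875, r(6.25) = -148.4375, r(7.375) = -200.046875, r(8.5) = -259.25.
Sum = Δx · [r(5.125) + r(6.25) + r(7.375) + r(8.5)].
Sum = -801.17578125.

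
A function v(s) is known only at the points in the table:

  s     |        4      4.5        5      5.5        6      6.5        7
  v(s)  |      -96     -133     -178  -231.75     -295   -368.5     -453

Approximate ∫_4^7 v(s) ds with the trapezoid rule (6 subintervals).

Δs = 0.5.
T_6 = (0.5/2)·[(-96) + 2·(-133) + 2·(-178) + 2·(-231.75) + 2·(-295) + 2·(-368.5) + (-453)] = -740.375.

-740.375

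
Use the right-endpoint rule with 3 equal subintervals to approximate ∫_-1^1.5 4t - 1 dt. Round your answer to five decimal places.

4.16667

Δt = (1.5 − (-1))/3 = 5/6.
Right endpoints: -1/6, 2/3, 1.5.
f(-1/6) = -5/3, f(2/3) = 5/3, f(1.5) = 5.
Sum = Δt · [f(-1/6) + f(2/3) + f(1.5)].
Sum ≈ 4.16667.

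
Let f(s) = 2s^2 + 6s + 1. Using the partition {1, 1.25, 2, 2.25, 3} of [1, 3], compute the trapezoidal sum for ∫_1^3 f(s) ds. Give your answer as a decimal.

43.625

Subinterval widths: 0.25, 0.75, 0.25, 0.75.
f(1) = 9, f(1.25) = 11.625, f(2) = 21, f(2.25) = 24.625, f(3) = 37.
On each subinterval the trapezoid contributes (Δs_i/2)·[f(s_{i-1}) + f(s_i)].
Sum = 43.625.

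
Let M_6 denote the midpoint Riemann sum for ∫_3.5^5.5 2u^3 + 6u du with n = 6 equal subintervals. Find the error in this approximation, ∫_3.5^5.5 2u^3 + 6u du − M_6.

Exact integral: ∫_3.5^5.5 f(u) du = 436.5.
M_6 = 436.
Error = 436.5 − 436 = 0.5.

0.5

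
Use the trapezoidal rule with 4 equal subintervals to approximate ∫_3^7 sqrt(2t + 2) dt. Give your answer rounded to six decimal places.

13.782250

Δt = (7 − 3)/4 = 1.
f(3) ≈ 2.828427, f(4) ≈ 3.162278, f(5) ≈ 3.464102, f(6) ≈ 3.741657, f(7) ≈ 4.000000.
T_4 = (Δt/2)·[f(t_0) + 2f(t_1) + 2f(t_2) + 2f(t_3) + f(t_4)].
Sum ≈ 13.782250.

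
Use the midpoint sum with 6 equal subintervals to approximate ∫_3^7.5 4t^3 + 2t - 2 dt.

3108.0234375

Δt = (7.5 − 3)/6 = 0.75.
Midpoints: 3.375, 4.125, 4.875, 5.625, 6.375, 7.125.
f(3.375) = 158.5234375, f(4.125) = 287.0078125, f(4.875) = 471.1796875, f(5.625) = 721.1640625, f(6.375) = 1047.0859375, f(7.125) = 1459.0703125.
Sum = Δt · [f(3.375) + f(4.125) + f(4.875) + ...].
Sum = 3108.0234375.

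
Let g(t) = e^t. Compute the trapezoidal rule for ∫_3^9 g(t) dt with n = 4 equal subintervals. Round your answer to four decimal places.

Δt = (9 − 3)/4 = 1.5.
g(3) ≈ 20.0855, g(4.5) ≈ 90.0171, g(6) ≈ 403.4288, g(7.5) ≈ 1808.0424, g(9) ≈ 8103.0839.
T_4 = (Δt/2)·[g(t_0) + 2g(t_1) + 2g(t_2) + 2g(t_3) + g(t_4)].
Sum ≈ 9544.6096.

9544.6096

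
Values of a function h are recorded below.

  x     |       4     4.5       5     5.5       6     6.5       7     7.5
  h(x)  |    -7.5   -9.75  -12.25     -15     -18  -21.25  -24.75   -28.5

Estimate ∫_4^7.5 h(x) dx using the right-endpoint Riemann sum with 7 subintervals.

-64.75

Δx = 0.5.
Sum = 0.5·[(-9.75) + (-12.25) + (-15) + (-18) + (-21.25) + (-24.75) + (-28.5)] = -64.75.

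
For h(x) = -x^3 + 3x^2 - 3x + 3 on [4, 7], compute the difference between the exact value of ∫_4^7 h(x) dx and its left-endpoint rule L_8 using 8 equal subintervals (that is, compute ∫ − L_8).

-34.48828125

Exact integral: ∫_4^7 h(x) dx = -297.75.
L_8 = -263.26171875.
Error = -297.75 − (-263.26171875) = -34.48828125.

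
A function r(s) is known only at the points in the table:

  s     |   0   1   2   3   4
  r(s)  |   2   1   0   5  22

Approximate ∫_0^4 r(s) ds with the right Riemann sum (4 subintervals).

Δs = 1.
Sum = 1·[1 + 0 + 5 + 22] = 28.

28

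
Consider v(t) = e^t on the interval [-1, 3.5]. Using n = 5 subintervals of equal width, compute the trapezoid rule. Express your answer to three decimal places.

Δt = (3.5 − (-1))/5 = 0.9.
v(-1) ≈ 0.368, v(-0.1) ≈ 0.905, v(0.8) ≈ 2.226, v(1.7) ≈ 5.474, v(2.6) ≈ 13.464, v(3.5) ≈ 33.115.
T_5 = (Δt/2)·[v(t_0) + 2v(t_1) + ... + 2v(t_{4}) + v(t_5)].
Sum ≈ 34.929.

34.929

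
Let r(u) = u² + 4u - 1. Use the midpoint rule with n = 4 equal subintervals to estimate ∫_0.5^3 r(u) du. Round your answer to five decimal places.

23.87695

Δu = (3 − 0.5)/4 = 0.625.
Midpoints: 0.8125, 1.4375, 2.0625, 2.6875.
r(0.8125) = 2.91015625, r(1.4375) = 6.81640625, r(2.0625) = 11.50390625, r(2.6875) = 16.97265625.
Sum = Δu · [r(0.8125) + r(1.4375) + r(2.0625) + r(2.6875)].
Sum ≈ 23.87695.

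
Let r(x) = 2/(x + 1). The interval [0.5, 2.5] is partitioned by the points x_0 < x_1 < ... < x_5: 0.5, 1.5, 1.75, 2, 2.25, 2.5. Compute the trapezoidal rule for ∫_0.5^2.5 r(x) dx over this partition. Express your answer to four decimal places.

Subinterval widths: 1, 0.25, 0.25, 0.25, 0.25.
r(0.5) = 4/3, r(1.5) = 0.8, r(1.75) = 8/11, r(2) = 2/3, r(2.25) = 8/13, r(2.5) = 4/7.
On each subinterval the trapezoid contributes (Δx_i/2)·[r(x_{i-1}) + r(x_i)].
Sum ≈ 1.7404.

1.7404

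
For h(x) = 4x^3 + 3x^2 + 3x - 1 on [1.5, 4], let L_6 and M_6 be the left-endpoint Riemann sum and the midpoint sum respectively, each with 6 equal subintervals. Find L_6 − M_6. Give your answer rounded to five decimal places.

-56.77083

L_6 ≈ 271.6145833.
M_6 ≈ 328.3854167.
L_6 − M_6 ≈ -56.77083.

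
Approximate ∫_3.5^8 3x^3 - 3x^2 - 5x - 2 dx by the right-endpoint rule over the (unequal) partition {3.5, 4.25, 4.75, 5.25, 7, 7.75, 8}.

3076.15625

Subinterval widths: 0.75, 0.5, 0.5, 1.75, 0.75, 0.25.
Right endpoints: 4.25, 4.75, 5.25, 7, 7.75, 8.
f(4.25) = 152.859375, f(4.75) = 228.078125, f(5.25) = 323.171875, f(7) = 845, f(7.75) = 1175.515625, f(8) = 1302.
Sum = Σ Δx_i · f(x_i).
Sum = 3076.15625.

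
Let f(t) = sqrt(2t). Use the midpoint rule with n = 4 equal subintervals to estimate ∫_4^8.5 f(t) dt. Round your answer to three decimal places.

15.828

Δt = (8.5 − 4)/4 = 1.125.
Midpoints: 4.5625, 5.6875, 6.8125, 7.9375.
f(4.5625) ≈ 3.021, f(5.6875) ≈ 3.373, f(6.8125) ≈ 3.691, f(7.9375) ≈ 3.984.
Sum = Δt · [f(4.5625) + f(5.6875) + f(6.8125) + f(7.9375)].
Sum ≈ 15.828.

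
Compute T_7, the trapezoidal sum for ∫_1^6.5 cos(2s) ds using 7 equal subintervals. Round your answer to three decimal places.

Δs = (6.5 − 1)/7 = 11/14.
f(1) ≈ -0.416, f(25/14) ≈ -0.909, f(18/7) ≈ 0.417, f(47/14) ≈ 0.909, f(29/7) ≈ -0.418, f(69/14) ≈ -0.908, f(40/7) ≈ 0.420, f(6.5) ≈ 0.907.
T_7 = (Δs/2)·[f(s_0) + 2f(s_1) + ... + 2f(s_{6}) + f(s_7)].
Sum ≈ -0.192.

-0.192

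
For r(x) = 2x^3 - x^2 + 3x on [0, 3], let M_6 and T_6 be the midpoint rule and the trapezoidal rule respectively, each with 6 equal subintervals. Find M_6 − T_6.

M_6 = 44.5.
T_6 = 46.
M_6 − T_6 = -1.5.

-1.5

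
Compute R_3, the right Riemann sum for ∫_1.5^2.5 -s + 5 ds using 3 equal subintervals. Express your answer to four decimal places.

2.8333

Δs = (2.5 − 1.5)/3 = 1/3.
Right endpoints: 11/6, 13/6, 2.5.
f(11/6) = 19/6, f(13/6) = 17/6, f(2.5) = 2.5.
Sum = Δs · [f(11/6) + f(13/6) + f(2.5)].
Sum ≈ 2.8333.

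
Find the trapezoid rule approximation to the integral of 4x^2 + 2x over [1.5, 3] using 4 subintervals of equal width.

Δx = (3 − 1.5)/4 = 0.375.
f(1.5) = 12, f(1.875) = 17.8125, f(2.25) = 24.75, f(2.625) = 32.8125, f(3) = 42.
T_4 = (Δx/2)·[f(x_0) + 2f(x_1) + 2f(x_2) + 2f(x_3) + f(x_4)].
Sum = 38.390625.

38.390625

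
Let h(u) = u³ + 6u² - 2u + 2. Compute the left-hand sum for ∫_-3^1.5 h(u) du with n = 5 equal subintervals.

68.4

Δu = (1.5 − (-3))/5 = 0.9.
Left endpoints: -3, -2.1, -1.2, -0.3, 0.6.
h(-3) = 35, h(-2.1) = 23.399, h(-1.2) = 11.312, h(-0.3) = 3.113, h(0.6) = 3.176.
Sum = Δu · [h(-3) + h(-2.1) + h(-1.2) + h(-0.3) + h(0.6)].
Sum = 68.4.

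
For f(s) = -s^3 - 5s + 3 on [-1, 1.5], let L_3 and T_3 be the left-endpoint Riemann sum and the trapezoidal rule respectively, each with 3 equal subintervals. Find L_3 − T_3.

7.03125

L_3 ≈ 10.17361.
T_3 ≈ 3.14236.
L_3 − T_3 = 7.03125.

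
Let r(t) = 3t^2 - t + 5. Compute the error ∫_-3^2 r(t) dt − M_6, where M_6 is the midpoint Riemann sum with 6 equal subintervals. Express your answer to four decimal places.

0.8681

Exact integral: ∫_-3^2 r(t) dt = 62.5.
M_6 ≈ 61.631944.
Error ≈ 62.5 − 61.631944 ≈ 0.8681.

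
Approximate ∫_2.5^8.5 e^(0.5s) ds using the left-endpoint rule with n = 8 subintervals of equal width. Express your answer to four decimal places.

Δs = (8.5 − 2.5)/8 = 0.75.
Left endpoints: 2.5, 3.25, 4, 4.75, 5.5, 6.25, 7, 7.75.
f(2.5) ≈ 3.4903, f(3.25) ≈ 5.0784, f(4) ≈ 7.3891, f(4.75) ≈ 10.7510, f(5.5) ≈ 15.6426, f(6.25) ≈ 22.7599, f(7) ≈ 33.1155, f(7.75) ≈ 48.1827.
Sum = Δs · [f(2.5) + f(3.25) + f(4) + ...].
Sum ≈ 109.8071.

109.8071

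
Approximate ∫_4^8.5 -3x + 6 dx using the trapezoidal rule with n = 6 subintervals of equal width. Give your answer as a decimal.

Δx = (8.5 − 4)/6 = 0.75.
f(4) = -6, f(4.75) = -8.25, f(5.5) = -10.5, f(6.25) = -12.75, f(7) = -15, f(7.75) = -17.25, f(8.5) = -19.5.
T_6 = (Δx/2)·[f(x_0) + 2f(x_1) + ... + 2f(x_{5}) + f(x_6)].
Sum = -57.375.

-57.375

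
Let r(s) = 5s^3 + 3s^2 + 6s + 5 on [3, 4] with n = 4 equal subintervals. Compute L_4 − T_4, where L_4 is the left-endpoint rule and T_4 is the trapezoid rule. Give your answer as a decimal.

-26.5

L_4 = 255.828125.
T_4 = 282.328125.
L_4 − T_4 = -26.5.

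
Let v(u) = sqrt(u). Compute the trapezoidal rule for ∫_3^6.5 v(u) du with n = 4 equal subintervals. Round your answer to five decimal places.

7.57788

Δu = (6.5 − 3)/4 = 0.875.
v(3) ≈ 1.73205, v(3.875) ≈ 1.96850, v(4.75) ≈ 2.17945, v(5.625) ≈ 2.37171, v(6.5) ≈ 2.54951.
T_4 = (Δu/2)·[v(u_0) + 2v(u_1) + 2v(u_2) + 2v(u_3) + v(u_4)].
Sum ≈ 7.57788.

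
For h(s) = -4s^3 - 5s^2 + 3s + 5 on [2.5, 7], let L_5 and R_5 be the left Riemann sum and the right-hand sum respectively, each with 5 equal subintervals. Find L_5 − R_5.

1358.775

L_5 = -2179.215.
R_5 = -3537.99.
L_5 − R_5 = 1358.775.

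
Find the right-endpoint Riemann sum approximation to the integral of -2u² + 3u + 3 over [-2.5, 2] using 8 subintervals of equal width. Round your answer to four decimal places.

-1.0371

Δu = (2 − (-2.5))/8 = 0.5625.
Right endpoints: -1.9375, -1.375, -0.8125, -0.25, 0.3125, 0.875, 1.4375, 2.
f(-1.9375) = -10.3203125, f(-1.375) = -4.90625, f(-0.8125) = -0.7578125, f(-0.25) = 2.125, f(0.3125) = 3.7421875, f(0.875) = 4.09375, f(1.4375) = 3.1796875, f(2) = 1.
Sum = Δu · [f(-1.9375) + f(-1.375) + f(-0.8125) + ...].
Sum ≈ -1.0371.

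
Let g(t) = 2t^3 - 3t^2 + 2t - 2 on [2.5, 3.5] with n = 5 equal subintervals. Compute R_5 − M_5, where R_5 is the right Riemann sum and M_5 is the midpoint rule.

4

R_5 = 36.2.
M_5 = 32.2.
R_5 − M_5 = 4.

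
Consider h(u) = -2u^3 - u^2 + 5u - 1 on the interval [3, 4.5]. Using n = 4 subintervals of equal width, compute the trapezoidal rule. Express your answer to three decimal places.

Δu = (4.5 − 3)/4 = 0.375.
h(3) = -49, h(3.375) = -72.40234375, h(3.75) = -101.78125, h(4.125) = -137.76953125, h(4.5) = -181.
T_4 = (Δu/2)·[h(u_0) + 2h(u_1) + 2h(u_2) + 2h(u_3) + h(u_4)].
Sum ≈ -160.107.

-160.107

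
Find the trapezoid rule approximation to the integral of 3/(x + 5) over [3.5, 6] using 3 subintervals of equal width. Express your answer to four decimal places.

Δx = (6 − 3.5)/3 = 5/6.
f(3.5) = 6/17, f(13/3) = 9/28, f(31/6) = 18/61, f(6) = 3/11.
T_3 = (Δx/2)·[f(x_0) + 2f(x_1) + 2f(x_2) + f(x_3)].
Sum ≈ 0.7745.

0.7745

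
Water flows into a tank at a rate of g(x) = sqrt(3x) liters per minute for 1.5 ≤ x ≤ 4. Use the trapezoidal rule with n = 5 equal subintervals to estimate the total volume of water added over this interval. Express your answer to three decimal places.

7.111

Δx = (4 − 1.5)/5 = 0.5.
g(1.5) ≈ 2.121, g(2) ≈ 2.449, g(2.5) ≈ 2.739, g(3) ≈ 3.000, g(3.5) ≈ 3.240, g(4) ≈ 3.464.
T_5 = (Δx/2)·[g(x_0) + 2g(x_1) + ... + 2g(x_{4}) + g(x_5)].
Sum ≈ 7.111.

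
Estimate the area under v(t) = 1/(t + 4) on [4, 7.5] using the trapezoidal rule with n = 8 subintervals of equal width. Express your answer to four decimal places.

0.3630

Δt = (7.5 − 4)/8 = 0.4375.
v(4) = 0.125, v(4.4375) = 16/135, v(4.875) = 8/71, v(5.3125) = 16/149, v(5.75) = 4/39, v(6.1875) = 16/163, v(6.625) = 8/85, v(7.0625) = 16/177, v(7.5) = 2/23.
T_8 = (Δt/2)·[v(t_0) + 2v(t_1) + ... + 2v(t_{7}) + v(t_8)].
Sum ≈ 0.3630.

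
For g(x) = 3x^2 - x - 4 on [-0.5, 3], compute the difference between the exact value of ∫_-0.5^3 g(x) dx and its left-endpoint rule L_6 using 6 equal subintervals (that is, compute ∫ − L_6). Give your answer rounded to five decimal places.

6.03993

Exact integral: ∫_-0.5^3 g(x) dx = 8.75.
L_6 ≈ 2.7100694.
Error ≈ 8.75 − 2.7100694 ≈ 6.03993.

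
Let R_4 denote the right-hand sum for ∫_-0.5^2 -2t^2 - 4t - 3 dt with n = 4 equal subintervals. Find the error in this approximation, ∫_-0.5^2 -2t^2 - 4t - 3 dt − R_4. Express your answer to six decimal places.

Exact integral: ∫_-0.5^2 f(t) dt ≈ -20.41666667.
R_4 = -26.2109375.
Error ≈ -20.41666667 − (-26.2109375) ≈ 5.794271.

5.794271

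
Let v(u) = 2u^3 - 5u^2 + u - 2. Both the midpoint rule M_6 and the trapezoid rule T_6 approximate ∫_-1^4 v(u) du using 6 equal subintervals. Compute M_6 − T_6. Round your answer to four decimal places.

-3.4722

M_6 ≈ 15.509259.
T_6 ≈ 18.981481.
M_6 − T_6 ≈ -3.4722.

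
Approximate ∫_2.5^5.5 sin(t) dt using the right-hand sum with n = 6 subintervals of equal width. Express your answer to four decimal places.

-1.8042

Δt = (5.5 − 2.5)/6 = 0.5.
Right endpoints: 3, 3.5, 4, 4.5, 5, 5.5.
f(3) ≈ 0.1411, f(3.5) ≈ -0.3508, f(4) ≈ -0.7568, f(4.5) ≈ -0.9775, f(5) ≈ -0.9589, f(5.5) ≈ -0.7055.
Sum = Δt · [f(3) + f(3.5) + f(4) + ...].
Sum ≈ -1.8042.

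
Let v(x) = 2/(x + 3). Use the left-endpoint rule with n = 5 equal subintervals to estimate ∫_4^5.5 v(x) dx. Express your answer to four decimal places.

Δx = (5.5 − 4)/5 = 0.3.
Left endpoints: 4, 4.3, 4.6, 4.9, 5.2.
v(4) = 2/7, v(4.3) = 20/73, v(4.6) = 5/19, v(4.9) = 20/79, v(5.2) = 10/41.
Sum = Δx · [v(4) + v(4.3) + v(4.6) + v(4.9) + v(5.2)].
Sum ≈ 0.3960.

0.3960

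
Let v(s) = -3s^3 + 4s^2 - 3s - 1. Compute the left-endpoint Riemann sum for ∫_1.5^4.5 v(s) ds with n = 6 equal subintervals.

-169.5625

Δs = (4.5 − 1.5)/6 = 0.5.
Left endpoints: 1.5, 2, 2.5, 3, 3.5, 4.
v(1.5) = -6.625, v(2) = -15, v(2.5) = -30.375, v(3) = -55, v(3.5) = -91.125, v(4) = -141.
Sum = Δs · [v(1.5) + v(2) + v(2.5) + ...].
Sum = -169.5625.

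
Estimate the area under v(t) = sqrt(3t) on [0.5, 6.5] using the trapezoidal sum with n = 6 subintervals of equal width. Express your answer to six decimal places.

18.656870

Δt = (6.5 − 0.5)/6 = 1.
v(0.5) ≈ 1.224745, v(1.5) ≈ 2.121320, v(2.5) ≈ 2.738613, v(3.5) ≈ 3.240370, v(4.5) ≈ 3.674235, v(5.5) ≈ 4.062019, v(6.5) ≈ 4.415880.
T_6 = (Δt/2)·[v(t_0) + 2v(t_1) + ... + 2v(t_{5}) + v(t_6)].
Sum ≈ 18.656870.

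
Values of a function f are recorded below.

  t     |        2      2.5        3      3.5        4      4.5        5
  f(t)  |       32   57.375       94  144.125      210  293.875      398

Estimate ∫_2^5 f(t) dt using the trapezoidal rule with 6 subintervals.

Δt = 0.5.
T_6 = (0.5/2)·[32 + 2·57.375 + 2·94 + 2·144.125 + 2·210 + 2·293.875 + 398] = 507.1875.

507.1875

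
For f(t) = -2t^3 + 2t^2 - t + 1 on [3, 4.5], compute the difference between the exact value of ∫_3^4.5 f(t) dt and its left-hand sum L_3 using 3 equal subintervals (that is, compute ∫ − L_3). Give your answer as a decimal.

-25.53125

Exact integral: ∫_3^4.5 f(t) dt = -125.90625.
L_3 = -100.375.
Error = -125.90625 − (-100.375) = -25.53125.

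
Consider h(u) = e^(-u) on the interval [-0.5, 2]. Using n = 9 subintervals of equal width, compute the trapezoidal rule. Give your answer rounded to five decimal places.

1.52310

Δu = (2 − (-0.5))/9 = 5/18.
h(-0.5) ≈ 1.64872, h(-2/9) ≈ 1.24885, h(1/18) ≈ 0.94596, h(1/3) ≈ 0.71653, h(11/18) ≈ 0.54275, h(8/9) ≈ 0.41111, h(7/6) ≈ 0.31140, h(13/9) ≈ 0.23588, h(31/18) ≈ 0.17867, h(2) ≈ 0.13534.
T_9 = (Δu/2)·[h(u_0) + 2h(u_1) + ... + 2h(u_{8}) + h(u_9)].
Sum ≈ 1.52310.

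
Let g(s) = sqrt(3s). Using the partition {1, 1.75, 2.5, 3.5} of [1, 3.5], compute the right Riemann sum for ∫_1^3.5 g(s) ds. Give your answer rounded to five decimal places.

Subinterval widths: 0.75, 0.75, 1.
Right endpoints: 1.75, 2.5, 3.5.
g(1.75) ≈ 2.29129, g(2.5) ≈ 2.73861, g(3.5) ≈ 3.24037.
Sum = Σ Δs_i · g(s_i).
Sum ≈ 7.01280.

7.01280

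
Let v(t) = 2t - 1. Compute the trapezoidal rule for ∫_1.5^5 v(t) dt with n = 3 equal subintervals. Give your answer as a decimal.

Δt = (5 − 1.5)/3 = 7/6.
v(1.5) = 2, v(8/3) = 13/3, v(23/6) = 20/3, v(5) = 9.
T_3 = (Δt/2)·[v(t_0) + 2v(t_1) + 2v(t_2) + v(t_3)].
Sum = 19.25.

19.25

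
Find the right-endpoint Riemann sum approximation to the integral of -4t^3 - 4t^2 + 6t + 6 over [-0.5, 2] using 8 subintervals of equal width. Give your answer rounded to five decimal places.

Δt = (2 − (-0.5))/8 = 0.3125.
Right endpoints: -0.1875, 0.125, 0.4375, 0.75, 1.0625, 1.375, 1.6875, 2.
f(-0.1875) = 4875/1024, f(0.125) = 6.6796875, f(0.4375) = 7705/1024, f(0.75) = 6.5625, f(1.0625) = 3135/1024, f(1.375) = -3.7109375, f(1.6875) = -14835/1024, f(2) = -30.
Sum = Δt · [f(-0.1875) + f(0.125) + f(0.4375) + ...].
Sum ≈ -6.12793.

-6.12793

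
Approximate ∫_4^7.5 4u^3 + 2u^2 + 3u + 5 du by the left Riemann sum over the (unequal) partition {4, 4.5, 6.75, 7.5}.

2115.296875

Subinterval widths: 0.5, 2.25, 0.75.
Left endpoints: 4, 4.5, 6.75.
f(4) = 305, f(4.5) = 423.5, f(6.75) = 1346.5625.
Sum = Σ Δu_i · f(u_i).
Sum = 2115.296875.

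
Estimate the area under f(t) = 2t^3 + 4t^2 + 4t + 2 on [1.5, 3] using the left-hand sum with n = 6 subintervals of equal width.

76.2109375

Δt = (3 − 1.5)/6 = 0.25.
Left endpoints: 1.5, 1.75, 2, 2.25, 2.5, 2.75.
f(1.5) = 23.75, f(1.75) = 31.96875, f(2) = 42, f(2.25) = 54.03125, f(2.5) = 68.25, f(2.75) = 84.84375.
Sum = Δt · [f(1.5) + f(1.75) + f(2) + ...].
Sum = 76.2109375.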